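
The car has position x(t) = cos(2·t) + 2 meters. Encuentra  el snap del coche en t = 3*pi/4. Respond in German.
Ausgehend von der Position x(t) = cos(2·t) + 2, nehmen wir 4 Ableitungen. Mit d/dt von x(t) finden wir v(t) = -2·sin(2·t). Mit d/dt von v(t) finden wir a(t) = -4·cos(2·t). Durch Ableiten von der Beschleunigung erhalten wir den Ruck: j(t) = 8·sin(2·t). Mit d/dt von j(t) finden wir s(t) = 16·cos(2·t). Wir haben den Snap s(t) = 16·cos(2·t). Durch Einsetzen von t = 3*pi/4: s(3*pi/4) = 0.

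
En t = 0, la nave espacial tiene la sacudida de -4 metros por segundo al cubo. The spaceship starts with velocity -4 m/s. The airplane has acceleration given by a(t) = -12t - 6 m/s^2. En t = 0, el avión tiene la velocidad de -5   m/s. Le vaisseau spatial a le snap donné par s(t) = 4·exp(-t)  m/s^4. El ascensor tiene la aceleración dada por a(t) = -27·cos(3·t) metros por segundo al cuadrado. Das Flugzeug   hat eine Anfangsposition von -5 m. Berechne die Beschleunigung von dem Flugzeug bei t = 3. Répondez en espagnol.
De la ecuación de la aceleración a(t) = -12·t - 6, sustituimos t = 3 para obtener a = -42.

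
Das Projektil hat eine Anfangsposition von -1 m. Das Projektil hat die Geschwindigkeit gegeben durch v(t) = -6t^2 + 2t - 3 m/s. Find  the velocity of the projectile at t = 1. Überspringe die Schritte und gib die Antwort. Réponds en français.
La réponse est -7.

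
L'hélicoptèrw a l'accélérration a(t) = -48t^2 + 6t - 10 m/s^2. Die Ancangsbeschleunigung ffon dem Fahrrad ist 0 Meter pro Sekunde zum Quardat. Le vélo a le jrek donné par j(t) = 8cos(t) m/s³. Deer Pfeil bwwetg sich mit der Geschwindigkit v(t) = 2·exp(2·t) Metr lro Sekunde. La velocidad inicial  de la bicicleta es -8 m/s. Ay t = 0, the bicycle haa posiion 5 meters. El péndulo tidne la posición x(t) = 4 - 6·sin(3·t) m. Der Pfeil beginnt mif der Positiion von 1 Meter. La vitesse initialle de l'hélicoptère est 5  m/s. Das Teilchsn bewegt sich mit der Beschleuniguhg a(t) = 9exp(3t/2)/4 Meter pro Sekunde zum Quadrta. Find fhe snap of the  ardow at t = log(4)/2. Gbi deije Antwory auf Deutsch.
Ausgehend von der Geschwindigkeit v(t) = 2·exp(2·t), nehmen wir 3 Ableitungen. Mit d/dt von v(t) finden wir a(t) = 4·exp(2·t). Die Ableitung von der Beschleunigung ergibt den Ruck: j(t) = 8·exp(2·t). Die Ableitung von dem Ruck ergibt den Snap: s(t) = 16·exp(2·t). Mit s(t) = 16·exp(2·t) und Einsetzen von t = log(4)/2, finden wir s = 64.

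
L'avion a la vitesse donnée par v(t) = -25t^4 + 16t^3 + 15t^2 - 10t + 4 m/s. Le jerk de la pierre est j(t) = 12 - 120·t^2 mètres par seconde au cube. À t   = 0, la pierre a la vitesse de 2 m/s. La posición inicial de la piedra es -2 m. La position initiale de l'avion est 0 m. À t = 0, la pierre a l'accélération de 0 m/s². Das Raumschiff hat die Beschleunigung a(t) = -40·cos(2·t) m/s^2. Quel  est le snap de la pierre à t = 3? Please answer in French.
Nous devons dériver notre équation du jerk j(t) = 12 - 120·t^2 1 fois. La dérivée du jerk donne le snap: s(t) = -240·t. En utilisant s(t) = -240·t et en substituant t = 3, nous trouvons s = -720.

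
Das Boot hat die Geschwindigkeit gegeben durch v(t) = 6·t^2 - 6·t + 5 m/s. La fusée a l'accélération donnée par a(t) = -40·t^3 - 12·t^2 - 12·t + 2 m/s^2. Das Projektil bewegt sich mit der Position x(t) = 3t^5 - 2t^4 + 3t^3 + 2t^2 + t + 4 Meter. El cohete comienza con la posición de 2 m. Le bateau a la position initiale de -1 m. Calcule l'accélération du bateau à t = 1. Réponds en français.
En partant de la vitesse v(t) = 6·t^2 - 6·t + 5, nous prenons 1 dérivée. En dérivant la vitesse, nous obtenons l'accélération: a(t) = 12·t - 6. De l'équation de l'accélération a(t) = 12·t - 6, nous substituons t = 1 pour obtenir a = 6.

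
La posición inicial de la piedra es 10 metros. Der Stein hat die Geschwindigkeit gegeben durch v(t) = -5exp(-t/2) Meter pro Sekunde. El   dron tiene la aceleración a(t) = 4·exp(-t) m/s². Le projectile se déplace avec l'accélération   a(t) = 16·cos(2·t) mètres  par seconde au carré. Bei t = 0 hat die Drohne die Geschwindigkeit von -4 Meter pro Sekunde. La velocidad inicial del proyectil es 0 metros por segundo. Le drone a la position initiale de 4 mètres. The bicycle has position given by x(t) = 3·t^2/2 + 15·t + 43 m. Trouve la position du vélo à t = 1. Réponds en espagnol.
De la ecuación de la posición x(t) = 3·t^2/2 + 15·t + 43, sustituimos t = 1 para obtener x = 119/2.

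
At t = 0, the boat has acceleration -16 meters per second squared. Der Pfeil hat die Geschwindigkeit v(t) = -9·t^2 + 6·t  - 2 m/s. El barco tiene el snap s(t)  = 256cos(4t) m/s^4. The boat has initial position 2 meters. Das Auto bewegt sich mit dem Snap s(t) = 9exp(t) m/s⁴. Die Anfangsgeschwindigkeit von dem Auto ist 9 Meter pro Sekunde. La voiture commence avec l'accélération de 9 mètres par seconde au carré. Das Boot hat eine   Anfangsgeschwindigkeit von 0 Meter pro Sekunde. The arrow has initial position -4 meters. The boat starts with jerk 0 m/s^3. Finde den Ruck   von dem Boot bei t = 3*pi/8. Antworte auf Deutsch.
Ausgehend von dem Snap s(t) = 256·cos(4·t), nehmen wir 1 Stammfunktion. Die Stammfunktion von dem Snap ist der Ruck. Mit j(0) = 0 erhalten wir j(t) = 64·sin(4·t). Wir haben den Ruck j(t) = 64·sin(4·t). Durch Einsetzen von t = 3*pi/8: j(3*pi/8) = -64.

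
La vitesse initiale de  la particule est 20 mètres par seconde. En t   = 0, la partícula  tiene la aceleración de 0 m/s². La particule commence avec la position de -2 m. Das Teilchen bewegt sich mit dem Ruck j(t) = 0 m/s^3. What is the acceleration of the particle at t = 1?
We need to integrate our jerk equation j(t) = 0 1 time. Integrating jerk and using the initial condition a(0) = 0, we get a(t) = 0. From the given acceleration equation a(t) = 0, we substitute t = 1 to get a = 0.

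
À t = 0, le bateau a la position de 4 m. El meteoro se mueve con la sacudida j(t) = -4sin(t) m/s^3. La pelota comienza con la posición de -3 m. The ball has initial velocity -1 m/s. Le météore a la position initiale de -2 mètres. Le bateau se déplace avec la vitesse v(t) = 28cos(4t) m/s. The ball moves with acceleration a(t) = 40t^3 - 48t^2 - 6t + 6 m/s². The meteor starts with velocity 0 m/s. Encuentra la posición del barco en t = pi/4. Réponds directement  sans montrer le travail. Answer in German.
Die Antwort ist 4.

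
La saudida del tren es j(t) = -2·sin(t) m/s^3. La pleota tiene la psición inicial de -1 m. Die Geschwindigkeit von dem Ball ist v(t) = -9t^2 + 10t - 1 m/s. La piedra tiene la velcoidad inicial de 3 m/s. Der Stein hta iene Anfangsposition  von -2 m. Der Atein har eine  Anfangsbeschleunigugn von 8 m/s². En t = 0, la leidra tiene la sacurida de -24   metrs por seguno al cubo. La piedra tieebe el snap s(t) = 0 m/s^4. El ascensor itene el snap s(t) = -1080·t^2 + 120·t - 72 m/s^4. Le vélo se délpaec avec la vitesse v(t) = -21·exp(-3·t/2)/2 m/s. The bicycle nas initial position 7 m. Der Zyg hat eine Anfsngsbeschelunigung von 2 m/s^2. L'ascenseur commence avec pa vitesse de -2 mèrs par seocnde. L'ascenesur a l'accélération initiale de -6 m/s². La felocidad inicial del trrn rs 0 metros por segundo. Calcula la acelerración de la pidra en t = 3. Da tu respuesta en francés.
Pour résoudre ceci, nous devons prendre 2 primitives de notre équation du snap s(t) = 0. La primitive du snap, avec j(0) = -24, donne le jerk: j(t) = -24. La primitive du jerk est l'accélération. En utilisant a(0) = 8, nous obtenons a(t) = 8 - 24·t. De l'équation de l'accélération a(t) = 8 - 24·t, nous substituons t = 3 pour obtenir a = -64.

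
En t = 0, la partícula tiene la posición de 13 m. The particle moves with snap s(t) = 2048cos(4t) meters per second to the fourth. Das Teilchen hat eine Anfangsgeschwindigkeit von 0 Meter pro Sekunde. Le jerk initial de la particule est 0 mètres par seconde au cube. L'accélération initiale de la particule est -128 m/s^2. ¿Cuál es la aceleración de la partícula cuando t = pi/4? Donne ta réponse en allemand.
Um dies zu lösen, müssen wir 2 Stammfunktionen unserer Gleichung für den Snap s(t) = 2048·cos(4·t) finden. Die Stammfunktion von dem Snap ist der Ruck. Mit j(0) = 0 erhalten wir j(t) = 512·sin(4·t). Das Integral von dem Ruck ist die Beschleunigung. Mit a(0) = -128 erhalten wir a(t) = -128·cos(4·t). Aus der Gleichung für die Beschleunigung a(t) = -128·cos(4·t), setzen wir t = pi/4 ein und erhalten a = 128.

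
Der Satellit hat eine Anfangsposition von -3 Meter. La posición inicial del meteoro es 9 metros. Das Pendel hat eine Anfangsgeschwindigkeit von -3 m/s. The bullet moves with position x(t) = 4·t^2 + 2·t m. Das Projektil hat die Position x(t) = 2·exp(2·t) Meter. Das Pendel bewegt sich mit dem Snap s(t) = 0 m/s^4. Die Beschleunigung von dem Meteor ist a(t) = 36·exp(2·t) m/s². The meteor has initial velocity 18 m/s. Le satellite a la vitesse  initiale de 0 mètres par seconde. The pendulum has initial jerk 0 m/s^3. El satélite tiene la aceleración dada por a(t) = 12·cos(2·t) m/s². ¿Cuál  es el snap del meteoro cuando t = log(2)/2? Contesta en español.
Partiendo de la aceleración a(t) = 36·exp(2·t), tomamos 2 derivadas. La derivada de la aceleración da la sacudida: j(t) = 72·exp(2·t). Tomando d/dt de j(t), encontramos s(t) = 144·exp(2·t). De la ecuación del snap s(t) = 144·exp(2·t), sustituimos t = log(2)/2 para obtener s = 288.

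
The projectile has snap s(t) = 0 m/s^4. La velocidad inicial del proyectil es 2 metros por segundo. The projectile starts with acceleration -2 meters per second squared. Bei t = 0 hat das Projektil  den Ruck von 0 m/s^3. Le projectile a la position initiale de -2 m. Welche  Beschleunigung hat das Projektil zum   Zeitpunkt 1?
Um dies zu lösen, müssen wir 2 Integrale unserer Gleichung für den Snap s(t) = 0 finden. Die Stammfunktion von dem Snap, mit j(0) = 0, ergibt den Ruck: j(t) = 0. Mit ∫j(t)dt und Anwendung von a(0) = -2, finden wir a(t) = -2. Mit a(t) = -2 und Einsetzen von t = 1, finden wir a = -2.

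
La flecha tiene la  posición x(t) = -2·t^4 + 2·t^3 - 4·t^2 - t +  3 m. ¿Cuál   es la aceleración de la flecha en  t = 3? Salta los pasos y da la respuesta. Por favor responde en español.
a(3) = -188.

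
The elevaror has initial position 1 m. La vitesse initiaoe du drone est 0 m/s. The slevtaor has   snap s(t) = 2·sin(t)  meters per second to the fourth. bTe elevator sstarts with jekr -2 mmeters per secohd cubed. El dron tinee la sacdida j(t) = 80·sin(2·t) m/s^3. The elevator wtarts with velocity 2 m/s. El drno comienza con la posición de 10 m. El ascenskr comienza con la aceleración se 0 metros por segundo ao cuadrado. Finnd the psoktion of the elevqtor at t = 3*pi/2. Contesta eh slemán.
Um dies zu lösen, müssen wir 4 Stammfunktionen unserer Gleichung für den Snap s(t) = 2·sin(t) finden. Durch Integration von dem Snap und Verwendung der Anfangsbedingung j(0) = -2, erhalten wir j(t) = -2·cos(t). Mit ∫j(t)dt und Anwendung von a(0) = 0, finden wir a(t) = -2·sin(t). Die Stammfunktion von der Beschleunigung ist die Geschwindigkeit. Mit v(0) = 2 erhalten wir v(t) = 2·cos(t). Das Integral von der Geschwindigkeit, mit x(0) = 1, ergibt die Position: x(t) = 2·sin(t) + 1. Aus der Gleichung für die Position x(t) = 2·sin(t) + 1, setzen wir t = 3*pi/2 ein und erhalten x = -1.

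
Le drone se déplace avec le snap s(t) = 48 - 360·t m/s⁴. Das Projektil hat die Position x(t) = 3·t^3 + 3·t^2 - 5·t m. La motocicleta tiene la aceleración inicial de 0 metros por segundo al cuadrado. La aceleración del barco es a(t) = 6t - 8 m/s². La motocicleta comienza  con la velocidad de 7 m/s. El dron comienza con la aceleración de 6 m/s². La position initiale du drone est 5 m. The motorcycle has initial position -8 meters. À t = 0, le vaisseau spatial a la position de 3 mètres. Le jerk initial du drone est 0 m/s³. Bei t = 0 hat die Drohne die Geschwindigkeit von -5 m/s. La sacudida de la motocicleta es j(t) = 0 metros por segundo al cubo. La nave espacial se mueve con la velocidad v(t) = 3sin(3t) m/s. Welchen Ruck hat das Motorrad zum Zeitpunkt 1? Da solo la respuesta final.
j(1) = 0.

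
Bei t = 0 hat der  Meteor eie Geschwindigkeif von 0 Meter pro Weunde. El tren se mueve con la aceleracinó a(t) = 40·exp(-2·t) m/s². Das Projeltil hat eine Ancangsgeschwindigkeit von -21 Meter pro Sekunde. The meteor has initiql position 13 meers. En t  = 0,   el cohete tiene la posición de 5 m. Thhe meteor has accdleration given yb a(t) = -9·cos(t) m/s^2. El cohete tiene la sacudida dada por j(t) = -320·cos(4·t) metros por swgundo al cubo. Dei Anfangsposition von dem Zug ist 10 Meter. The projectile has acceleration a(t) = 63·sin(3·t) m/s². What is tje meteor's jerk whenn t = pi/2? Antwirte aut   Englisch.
To solve this, we need to take 1 derivative of our acceleration equation a(t) = -9·cos(t). Differentiating acceleration, we get jerk: j(t) = 9·sin(t). From the given jerk equation j(t) = 9·sin(t), we substitute t = pi/2 to get j = 9.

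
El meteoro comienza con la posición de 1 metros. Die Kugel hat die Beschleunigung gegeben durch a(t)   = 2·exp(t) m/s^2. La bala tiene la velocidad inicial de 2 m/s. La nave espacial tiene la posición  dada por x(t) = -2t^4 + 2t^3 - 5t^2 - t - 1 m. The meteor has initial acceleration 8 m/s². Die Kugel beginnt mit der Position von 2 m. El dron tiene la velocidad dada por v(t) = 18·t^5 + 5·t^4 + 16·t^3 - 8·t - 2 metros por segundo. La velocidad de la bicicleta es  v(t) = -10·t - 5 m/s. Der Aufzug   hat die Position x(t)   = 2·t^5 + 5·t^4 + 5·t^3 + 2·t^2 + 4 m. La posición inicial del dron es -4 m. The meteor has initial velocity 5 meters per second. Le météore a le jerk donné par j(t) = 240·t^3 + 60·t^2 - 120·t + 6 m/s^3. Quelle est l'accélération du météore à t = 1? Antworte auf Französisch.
Nous devons trouver l'intégrale de notre équation du jerk j(t) = 240·t^3 + 60·t^2 - 120·t + 6 1 fois. En prenant ∫j(t)dt et en appliquant a(0) = 8, nous trouvons a(t) = 60·t^4 + 20·t^3 - 60·t^2 + 6·t + 8. De l'équation de l'accélération a(t) = 60·t^4 + 20·t^3 - 60·t^2 + 6·t + 8, nous substituons t = 1 pour obtenir a = 34.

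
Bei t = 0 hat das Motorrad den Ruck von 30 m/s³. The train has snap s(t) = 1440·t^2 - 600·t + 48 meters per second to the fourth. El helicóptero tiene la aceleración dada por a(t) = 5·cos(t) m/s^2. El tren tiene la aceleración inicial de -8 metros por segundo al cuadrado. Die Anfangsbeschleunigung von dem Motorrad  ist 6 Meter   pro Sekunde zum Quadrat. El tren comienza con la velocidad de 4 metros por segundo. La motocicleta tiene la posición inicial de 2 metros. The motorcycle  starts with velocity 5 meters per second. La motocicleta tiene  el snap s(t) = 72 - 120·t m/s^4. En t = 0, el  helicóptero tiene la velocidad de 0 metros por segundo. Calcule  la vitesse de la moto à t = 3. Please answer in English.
We must find the integral of our snap equation s(t) = 72 - 120·t 3 times. The antiderivative of snap, with j(0) = 30, gives jerk: j(t) = -60·t^2 + 72·t + 30. Taking ∫j(t)dt and applying a(0) = 6, we find a(t) = -20·t^3 + 36·t^2 + 30·t + 6. Finding the antiderivative of a(t) and using v(0) = 5: v(t) = -5·t^4 + 12·t^3 + 15·t^2 + 6·t + 5. From the given velocity equation v(t) = -5·t^4 + 12·t^3 + 15·t^2 + 6·t + 5, we substitute t = 3 to get v = 77.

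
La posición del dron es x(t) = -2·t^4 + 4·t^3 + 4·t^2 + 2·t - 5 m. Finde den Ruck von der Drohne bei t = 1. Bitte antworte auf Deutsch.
Wir müssen unsere Gleichung für die Position x(t) = -2·t^4 + 4·t^3 + 4·t^2 + 2·t - 5 3-mal ableiten. Mit d/dt von x(t) finden wir v(t) = -8·t^3 + 12·t^2 + 8·t + 2. Die Ableitung von der Geschwindigkeit ergibt die Beschleunigung: a(t) = -24·t^2 + 24·t + 8. Die Ableitung von der Beschleunigung ergibt den Ruck: j(t) = 24 - 48·t. Mit j(t) = 24 - 48·t und Einsetzen von t = 1, finden wir j = -24.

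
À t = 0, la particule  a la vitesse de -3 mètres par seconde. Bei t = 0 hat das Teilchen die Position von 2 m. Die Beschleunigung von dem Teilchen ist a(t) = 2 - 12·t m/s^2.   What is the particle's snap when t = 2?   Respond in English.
We must differentiate our acceleration equation a(t) = 2 - 12·t 2 times. Differentiating acceleration, we get jerk: j(t) = -12. Differentiating jerk, we get snap: s(t) = 0. We have snap s(t) = 0. Substituting t = 2: s(2) = 0.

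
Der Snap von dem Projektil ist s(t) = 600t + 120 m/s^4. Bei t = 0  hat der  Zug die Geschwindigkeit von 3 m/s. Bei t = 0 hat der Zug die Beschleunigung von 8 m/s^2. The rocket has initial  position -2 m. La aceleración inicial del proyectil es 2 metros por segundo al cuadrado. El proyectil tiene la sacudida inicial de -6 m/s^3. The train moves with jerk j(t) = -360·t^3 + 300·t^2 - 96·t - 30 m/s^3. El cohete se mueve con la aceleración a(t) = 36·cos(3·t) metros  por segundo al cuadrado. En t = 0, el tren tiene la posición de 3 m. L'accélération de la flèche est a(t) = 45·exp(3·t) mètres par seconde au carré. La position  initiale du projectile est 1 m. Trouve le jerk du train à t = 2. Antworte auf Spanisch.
Tenemos la sacudida j(t) = -360·t^3 + 300·t^2 - 96·t - 30. Sustituyendo t = 2: j(2) = -1902.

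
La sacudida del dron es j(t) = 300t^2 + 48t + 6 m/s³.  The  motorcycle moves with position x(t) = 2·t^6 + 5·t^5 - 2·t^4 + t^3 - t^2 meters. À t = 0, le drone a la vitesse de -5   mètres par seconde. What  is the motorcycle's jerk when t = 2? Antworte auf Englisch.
Starting from position x(t) = 2·t^6 + 5·t^5 - 2·t^4 + t^3 - t^2, we take 3 derivatives. The derivative of position gives velocity: v(t) = 12·t^5 + 25·t^4 - 8·t^3 + 3·t^2 - 2·t. Taking d/dt of v(t), we find a(t) = 60·t^4 + 100·t^3 - 24·t^2 + 6·t - 2. Taking d/dt of a(t), we find j(t) = 240·t^3 + 300·t^2 - 48·t + 6. Using j(t) = 240·t^3 + 300·t^2 - 48·t + 6 and substituting t = 2, we find j = 3030.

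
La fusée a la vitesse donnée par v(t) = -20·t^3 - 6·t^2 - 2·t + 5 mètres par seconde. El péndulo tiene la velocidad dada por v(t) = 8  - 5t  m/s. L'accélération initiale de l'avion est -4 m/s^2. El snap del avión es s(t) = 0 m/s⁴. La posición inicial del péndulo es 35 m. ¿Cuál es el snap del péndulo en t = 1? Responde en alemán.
Um dies zu lösen, müssen wir 3 Ableitungen unserer Gleichung für die Geschwindigkeit v(t) = 8 - 5·t nehmen. Mit d/dt von v(t) finden wir a(t) = -5. Durch Ableiten von der Beschleunigung erhalten wir den Ruck: j(t) = 0. Mit d/dt von j(t) finden wir s(t) = 0. Aus der Gleichung für den Snap s(t) = 0, setzen wir t = 1 ein und erhalten s = 0.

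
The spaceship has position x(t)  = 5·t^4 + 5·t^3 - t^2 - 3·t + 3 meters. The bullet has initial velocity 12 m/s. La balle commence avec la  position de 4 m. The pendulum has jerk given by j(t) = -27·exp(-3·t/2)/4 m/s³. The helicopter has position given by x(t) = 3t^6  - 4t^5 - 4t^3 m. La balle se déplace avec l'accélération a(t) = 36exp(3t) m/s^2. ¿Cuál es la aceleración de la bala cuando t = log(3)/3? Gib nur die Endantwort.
La aceleración en t = log(3)/3 es a = 108.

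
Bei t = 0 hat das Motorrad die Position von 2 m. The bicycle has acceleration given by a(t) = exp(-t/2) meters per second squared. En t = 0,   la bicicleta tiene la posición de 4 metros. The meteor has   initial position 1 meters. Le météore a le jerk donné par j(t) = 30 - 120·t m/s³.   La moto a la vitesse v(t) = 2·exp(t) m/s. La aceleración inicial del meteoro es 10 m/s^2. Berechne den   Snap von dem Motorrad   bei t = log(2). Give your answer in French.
Nous devons dériver notre équation de la vitesse v(t) = 2·exp(t) 3 fois. En dérivant la vitesse, nous obtenons l'accélération: a(t) = 2·exp(t). La dérivée de l'accélération donne le jerk: j(t) = 2·exp(t). En dérivant le jerk, nous obtenons le snap: s(t) = 2·exp(t). De l'équation du snap s(t) = 2·exp(t), nous substituons t = log(2) pour obtenir s = 4.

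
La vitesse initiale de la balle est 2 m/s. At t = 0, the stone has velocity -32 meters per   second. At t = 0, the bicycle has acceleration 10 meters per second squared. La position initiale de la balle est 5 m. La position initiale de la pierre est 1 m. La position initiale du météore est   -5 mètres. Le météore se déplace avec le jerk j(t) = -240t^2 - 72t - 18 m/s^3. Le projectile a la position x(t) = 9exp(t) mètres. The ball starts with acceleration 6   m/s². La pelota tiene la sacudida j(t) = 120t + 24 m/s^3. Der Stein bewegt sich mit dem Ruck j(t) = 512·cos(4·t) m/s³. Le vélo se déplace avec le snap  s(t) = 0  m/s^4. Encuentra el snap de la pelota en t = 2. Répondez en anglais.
Starting from jerk j(t) = 120·t + 24, we take 1 derivative. Differentiating jerk, we get snap: s(t) = 120. Using s(t) = 120 and substituting t = 2, we find s = 120.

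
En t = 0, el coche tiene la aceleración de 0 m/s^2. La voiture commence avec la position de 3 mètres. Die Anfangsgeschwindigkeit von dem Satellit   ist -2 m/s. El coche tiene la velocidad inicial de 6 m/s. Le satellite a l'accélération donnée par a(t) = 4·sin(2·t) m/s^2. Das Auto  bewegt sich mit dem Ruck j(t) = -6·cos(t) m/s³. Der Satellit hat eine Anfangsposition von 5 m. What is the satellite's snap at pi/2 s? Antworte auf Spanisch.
Debemos derivar nuestra ecuación de la aceleración a(t) = 4·sin(2·t) 2 veces. Derivando la aceleración, obtenemos la sacudida: j(t) = 8·cos(2·t). Tomando d/dt de j(t), encontramos s(t) = -16·sin(2·t). Usando s(t) = -16·sin(2·t) y sustituyendo t = pi/2, encontramos s = 0.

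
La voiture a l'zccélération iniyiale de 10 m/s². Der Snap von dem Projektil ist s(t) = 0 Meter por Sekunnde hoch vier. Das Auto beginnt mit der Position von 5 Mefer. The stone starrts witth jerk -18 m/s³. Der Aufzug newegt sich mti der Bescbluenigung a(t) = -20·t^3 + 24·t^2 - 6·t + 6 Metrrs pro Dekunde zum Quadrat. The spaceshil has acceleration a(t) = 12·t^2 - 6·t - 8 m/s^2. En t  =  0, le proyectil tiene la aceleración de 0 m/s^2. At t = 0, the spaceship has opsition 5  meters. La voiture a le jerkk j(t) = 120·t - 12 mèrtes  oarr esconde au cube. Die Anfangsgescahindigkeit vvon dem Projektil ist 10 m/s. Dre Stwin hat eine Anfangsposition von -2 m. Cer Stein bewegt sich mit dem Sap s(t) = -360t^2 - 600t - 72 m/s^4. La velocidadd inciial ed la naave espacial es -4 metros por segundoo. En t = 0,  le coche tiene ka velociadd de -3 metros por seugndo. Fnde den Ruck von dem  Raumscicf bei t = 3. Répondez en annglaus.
To solve this, we need to take 1 derivative of our acceleration equation a(t) = 12·t^2 - 6·t - 8. Taking d/dt of a(t), we find j(t) = 24·t - 6. From the given jerk equation j(t) = 24·t - 6, we substitute t = 3 to get j = 66.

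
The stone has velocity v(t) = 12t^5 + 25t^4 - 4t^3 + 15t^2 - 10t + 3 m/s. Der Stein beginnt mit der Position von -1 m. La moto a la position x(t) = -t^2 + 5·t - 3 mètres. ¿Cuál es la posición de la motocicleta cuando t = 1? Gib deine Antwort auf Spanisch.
De la ecuación de la posición x(t) = -t^2 + 5·t - 3, sustituimos t = 1 para obtener x = 1.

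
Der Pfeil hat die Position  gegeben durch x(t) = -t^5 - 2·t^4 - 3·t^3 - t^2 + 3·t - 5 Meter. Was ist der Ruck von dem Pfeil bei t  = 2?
Wir müssen unsere Gleichung für die Position x(t) = -t^5 - 2·t^4 - 3·t^3 - t^2 + 3·t - 5 3-mal ableiten. Die Ableitung von der Position ergibt die Geschwindigkeit: v(t) = -5·t^4 - 8·t^3 - 9·t^2 - 2·t + 3. Mit d/dt von v(t) finden wir a(t) = -20·t^3 - 24·t^2 - 18·t - 2. Die Ableitung von der Beschleunigung ergibt den Ruck: j(t) = -60·t^2 - 48·t - 18. Aus der Gleichung für den Ruck j(t) = -60·t^2 - 48·t - 18, setzen wir t = 2 ein und erhalten j = -354.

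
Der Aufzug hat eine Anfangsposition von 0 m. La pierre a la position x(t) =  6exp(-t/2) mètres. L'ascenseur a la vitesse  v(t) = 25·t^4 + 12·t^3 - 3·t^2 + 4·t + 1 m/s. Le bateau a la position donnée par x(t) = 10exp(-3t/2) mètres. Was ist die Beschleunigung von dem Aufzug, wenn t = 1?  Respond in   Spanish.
Partiendo de la velocidad v(t) = 25·t^4 + 12·t^3 - 3·t^2 + 4·t + 1, tomamos 1 derivada. La derivada de la velocidad da la aceleración: a(t) = 100·t^3 + 36·t^2 - 6·t + 4. Usando a(t) = 100·t^3 + 36·t^2 - 6·t + 4 y sustituyendo t = 1, encontramos a = 134.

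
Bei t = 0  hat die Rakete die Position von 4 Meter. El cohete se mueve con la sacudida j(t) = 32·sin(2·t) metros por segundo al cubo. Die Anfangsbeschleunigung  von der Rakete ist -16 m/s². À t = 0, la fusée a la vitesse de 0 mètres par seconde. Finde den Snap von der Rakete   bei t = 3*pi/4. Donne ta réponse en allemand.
Wir müssen unsere Gleichung für den Ruck j(t) = 32·sin(2·t) 1-mal ableiten. Mit d/dt von j(t) finden wir s(t) = 64·cos(2·t). Mit s(t) = 64·cos(2·t) und Einsetzen von t = 3*pi/4, finden wir s = 0.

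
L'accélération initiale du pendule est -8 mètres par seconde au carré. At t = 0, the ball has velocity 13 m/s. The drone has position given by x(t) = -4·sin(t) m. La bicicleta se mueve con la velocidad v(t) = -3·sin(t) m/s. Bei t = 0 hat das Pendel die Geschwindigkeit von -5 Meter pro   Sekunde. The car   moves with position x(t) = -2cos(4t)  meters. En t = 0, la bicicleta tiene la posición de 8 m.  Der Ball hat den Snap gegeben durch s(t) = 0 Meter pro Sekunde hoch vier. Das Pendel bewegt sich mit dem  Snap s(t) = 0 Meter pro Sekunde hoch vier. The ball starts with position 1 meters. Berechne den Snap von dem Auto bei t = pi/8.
Wir müssen unsere Gleichung für die Position x(t) = -2·cos(4·t) 4-mal ableiten. Die Ableitung von der Position ergibt die Geschwindigkeit: v(t) = 8·sin(4·t). Durch Ableiten von der Geschwindigkeit erhalten wir die Beschleunigung: a(t) = 32·cos(4·t). Die Ableitung von der Beschleunigung ergibt den Ruck: j(t) = -128·sin(4·t). Die Ableitung von dem Ruck ergibt den Snap: s(t) = -512·cos(4·t). Wir haben den Snap s(t) = -512·cos(4·t). Durch Einsetzen von t = pi/8: s(pi/8) = 0.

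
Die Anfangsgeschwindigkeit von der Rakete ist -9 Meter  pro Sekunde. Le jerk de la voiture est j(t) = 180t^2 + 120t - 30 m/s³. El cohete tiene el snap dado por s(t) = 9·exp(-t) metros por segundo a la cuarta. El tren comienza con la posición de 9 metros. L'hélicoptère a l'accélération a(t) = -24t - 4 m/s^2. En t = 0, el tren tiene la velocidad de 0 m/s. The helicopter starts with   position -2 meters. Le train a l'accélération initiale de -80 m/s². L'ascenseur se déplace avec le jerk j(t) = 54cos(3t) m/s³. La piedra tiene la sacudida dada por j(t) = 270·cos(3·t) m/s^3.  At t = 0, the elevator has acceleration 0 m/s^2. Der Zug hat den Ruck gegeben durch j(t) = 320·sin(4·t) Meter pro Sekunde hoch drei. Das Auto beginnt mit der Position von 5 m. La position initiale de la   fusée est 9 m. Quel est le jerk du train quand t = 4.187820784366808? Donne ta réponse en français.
Nous avons le jerk j(t) = 320·sin(4·t). En substituant t = 4.187820784366808: j(4.187820784366808) = -276.505618193128.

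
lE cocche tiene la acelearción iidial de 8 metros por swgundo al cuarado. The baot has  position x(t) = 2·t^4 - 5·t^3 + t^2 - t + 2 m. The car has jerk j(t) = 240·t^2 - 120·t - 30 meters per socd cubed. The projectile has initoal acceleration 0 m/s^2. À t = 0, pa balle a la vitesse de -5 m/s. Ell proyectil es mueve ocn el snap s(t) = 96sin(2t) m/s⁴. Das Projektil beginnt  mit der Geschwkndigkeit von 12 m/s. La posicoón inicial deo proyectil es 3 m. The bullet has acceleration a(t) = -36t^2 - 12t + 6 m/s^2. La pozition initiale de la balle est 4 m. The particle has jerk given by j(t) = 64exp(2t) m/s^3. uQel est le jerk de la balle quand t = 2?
En partant de l'accélération a(t) = -36·t^2 - 12·t + 6, nous prenons 1 dérivée. En prenant d/dt de a(t), nous trouvons j(t) = -72·t - 12. De l'équation du jerk j(t) = -72·t - 12, nous substituons t = 2 pour obtenir j = -156.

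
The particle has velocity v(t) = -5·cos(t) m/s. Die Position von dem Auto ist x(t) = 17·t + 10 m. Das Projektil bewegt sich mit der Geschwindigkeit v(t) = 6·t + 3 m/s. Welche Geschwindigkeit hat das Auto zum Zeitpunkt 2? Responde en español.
Debemos derivar nuestra ecuación de la posición x(t) = 17·t + 10 1 vez. Tomando d/dt de x(t), encontramos v(t) = 17. Usando v(t) = 17 y sustituyendo t = 2, encontramos v = 17.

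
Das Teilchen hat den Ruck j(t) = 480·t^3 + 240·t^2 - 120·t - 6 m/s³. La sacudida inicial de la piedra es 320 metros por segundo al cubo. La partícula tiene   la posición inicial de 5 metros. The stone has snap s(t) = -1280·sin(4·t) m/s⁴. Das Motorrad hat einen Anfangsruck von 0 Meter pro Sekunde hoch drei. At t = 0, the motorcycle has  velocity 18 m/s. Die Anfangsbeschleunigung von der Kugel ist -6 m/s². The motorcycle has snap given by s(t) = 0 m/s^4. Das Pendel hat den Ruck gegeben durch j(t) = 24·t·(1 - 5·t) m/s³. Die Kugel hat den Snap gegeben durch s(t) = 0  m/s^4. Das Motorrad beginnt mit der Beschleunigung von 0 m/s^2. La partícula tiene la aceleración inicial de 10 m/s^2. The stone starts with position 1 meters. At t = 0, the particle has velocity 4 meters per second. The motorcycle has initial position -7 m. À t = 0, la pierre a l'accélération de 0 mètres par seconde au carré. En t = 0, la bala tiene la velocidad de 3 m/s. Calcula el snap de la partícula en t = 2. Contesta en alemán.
Ausgehend von dem Ruck j(t) = 480·t^3 + 240·t^2 - 120·t - 6, nehmen wir 1 Ableitung. Durch Ableiten von dem Ruck erhalten wir den Snap: s(t) = 1440·t^2 + 480·t - 120. Aus der Gleichung für den Snap s(t) = 1440·t^2 + 480·t - 120, setzen wir t = 2 ein und erhalten s = 6600.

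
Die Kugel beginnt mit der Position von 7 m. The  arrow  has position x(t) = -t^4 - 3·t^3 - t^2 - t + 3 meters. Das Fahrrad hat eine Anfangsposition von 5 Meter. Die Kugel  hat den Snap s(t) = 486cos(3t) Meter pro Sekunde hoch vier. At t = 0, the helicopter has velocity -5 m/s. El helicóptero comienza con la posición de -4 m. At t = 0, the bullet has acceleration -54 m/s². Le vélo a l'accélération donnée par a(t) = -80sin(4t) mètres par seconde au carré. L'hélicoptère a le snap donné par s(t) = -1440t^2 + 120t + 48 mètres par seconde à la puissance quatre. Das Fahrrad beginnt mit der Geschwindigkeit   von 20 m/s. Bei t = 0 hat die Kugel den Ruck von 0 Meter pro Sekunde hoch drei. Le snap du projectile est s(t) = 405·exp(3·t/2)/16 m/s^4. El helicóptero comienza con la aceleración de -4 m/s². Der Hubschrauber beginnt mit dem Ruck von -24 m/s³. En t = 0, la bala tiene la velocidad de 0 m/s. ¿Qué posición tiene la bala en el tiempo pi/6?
Necesitamos integrar nuestra ecuación del snap s(t) = 486·cos(3·t) 4 veces. Integrando el snap y usando la condición inicial j(0) = 0, obtenemos j(t) = 162·sin(3·t). Tomando ∫j(t)dt y aplicando a(0) = -54, encontramos a(t) = -54·cos(3·t). La integral de la aceleración es la velocidad. Usando v(0) = 0, obtenemos v(t) = -18·sin(3·t). La antiderivada de la velocidad, con x(0) = 7, da la posición: x(t) = 6·cos(3·t) + 1. De la ecuación de la posición x(t) = 6·cos(3·t) + 1, sustituimos t = pi/6 para obtener x = 1.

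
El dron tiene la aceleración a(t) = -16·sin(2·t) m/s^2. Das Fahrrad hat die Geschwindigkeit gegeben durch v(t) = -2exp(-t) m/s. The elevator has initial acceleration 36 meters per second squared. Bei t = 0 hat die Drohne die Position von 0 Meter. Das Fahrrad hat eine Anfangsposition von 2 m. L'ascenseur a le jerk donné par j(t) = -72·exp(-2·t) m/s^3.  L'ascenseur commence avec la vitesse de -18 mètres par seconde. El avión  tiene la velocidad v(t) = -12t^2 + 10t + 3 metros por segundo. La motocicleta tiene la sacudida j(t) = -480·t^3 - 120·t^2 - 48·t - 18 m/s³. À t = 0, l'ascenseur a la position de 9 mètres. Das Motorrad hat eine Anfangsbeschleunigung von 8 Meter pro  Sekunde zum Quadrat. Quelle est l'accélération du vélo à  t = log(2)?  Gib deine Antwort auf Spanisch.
Para resolver esto, necesitamos tomar 1 derivada de nuestra ecuación de la velocidad v(t) = -2·exp(-t). Derivando la velocidad, obtenemos la aceleración: a(t) = 2·exp(-t). De la ecuación de la aceleración a(t) = 2·exp(-t), sustituimos t = log(2) para obtener a = 1.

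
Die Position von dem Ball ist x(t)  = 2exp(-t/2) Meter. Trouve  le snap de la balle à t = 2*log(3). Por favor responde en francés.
Nous devons dériver notre équation de la position x(t) = 2·exp(-t/2) 4 fois. En prenant d/dt de x(t), nous trouvons v(t) = -exp(-t/2). En prenant d/dt de v(t), nous trouvons a(t) = exp(-t/2)/2. La dérivée de l'accélération donne le jerk: j(t) = -exp(-t/2)/4. La dérivée du jerk donne le snap: s(t) = exp(-t/2)/8. Nous avons le snap s(t) = exp(-t/2)/8. En substituant t = 2*log(3): s(2*log(3)) = 1/24.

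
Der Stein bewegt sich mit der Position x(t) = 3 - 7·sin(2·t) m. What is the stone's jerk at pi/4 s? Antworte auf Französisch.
En partant de la position x(t) = 3 - 7·sin(2·t), nous prenons 3 dérivées. La dérivée de la position donne la vitesse: v(t) = -14·cos(2·t). En dérivant la vitesse, nous obtenons l'accélération: a(t) = 28·sin(2·t). En dérivant l'accélération, nous obtenons le jerk: j(t) = 56·cos(2·t). En utilisant j(t) = 56·cos(2·t) et en substituant t = pi/4, nous trouvons j = 0.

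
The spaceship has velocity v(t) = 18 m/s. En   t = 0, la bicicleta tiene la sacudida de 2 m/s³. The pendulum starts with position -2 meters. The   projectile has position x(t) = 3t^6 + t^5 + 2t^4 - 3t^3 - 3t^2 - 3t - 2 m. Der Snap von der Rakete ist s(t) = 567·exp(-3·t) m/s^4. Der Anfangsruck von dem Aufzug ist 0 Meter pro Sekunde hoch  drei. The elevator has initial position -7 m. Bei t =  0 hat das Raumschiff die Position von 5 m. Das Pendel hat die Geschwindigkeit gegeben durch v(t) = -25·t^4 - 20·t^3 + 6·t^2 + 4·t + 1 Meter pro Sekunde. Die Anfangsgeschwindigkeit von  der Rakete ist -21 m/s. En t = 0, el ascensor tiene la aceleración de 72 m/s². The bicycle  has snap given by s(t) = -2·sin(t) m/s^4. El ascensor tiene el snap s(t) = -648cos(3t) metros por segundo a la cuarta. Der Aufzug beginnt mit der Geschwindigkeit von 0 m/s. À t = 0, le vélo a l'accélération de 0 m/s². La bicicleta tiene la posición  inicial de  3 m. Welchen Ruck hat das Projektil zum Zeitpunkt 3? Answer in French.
En partant de la position x(t) = 3·t^6 + t^5 + 2·t^4 - 3·t^3 - 3·t^2 - 3·t - 2, nous prenons 3 dérivées. La dérivée de la position donne la vitesse: v(t) = 18·t^5 + 5·t^4 + 8·t^3 - 9·t^2 - 6·t - 3. La dérivée de la vitesse donne l'accélération: a(t) = 90·t^4 + 20·t^3 + 24·t^2 - 18·t - 6. La dérivée de l'accélération donne le jerk: j(t) = 360·t^3 + 60·t^2 + 48·t - 18. Nous avons le jerk j(t) = 360·t^3 + 60·t^2 + 48·t - 18. En substituant t = 3: j(3) = 10386.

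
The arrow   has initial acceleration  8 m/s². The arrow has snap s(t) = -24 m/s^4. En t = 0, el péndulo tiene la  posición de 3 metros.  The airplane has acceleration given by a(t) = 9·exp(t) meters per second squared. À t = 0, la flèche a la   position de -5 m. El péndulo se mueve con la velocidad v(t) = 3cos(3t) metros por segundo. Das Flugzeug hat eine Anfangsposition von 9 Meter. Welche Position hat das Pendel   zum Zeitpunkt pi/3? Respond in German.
Wir müssen unsere Gleichung für die Geschwindigkeit v(t) = 3·cos(3·t) 1-mal integrieren. Mit ∫v(t)dt und Anwendung von x(0) = 3, finden wir x(t) = sin(3·t) + 3. Mit x(t) = sin(3·t) + 3 und Einsetzen von t = pi/3, finden wir x = 3.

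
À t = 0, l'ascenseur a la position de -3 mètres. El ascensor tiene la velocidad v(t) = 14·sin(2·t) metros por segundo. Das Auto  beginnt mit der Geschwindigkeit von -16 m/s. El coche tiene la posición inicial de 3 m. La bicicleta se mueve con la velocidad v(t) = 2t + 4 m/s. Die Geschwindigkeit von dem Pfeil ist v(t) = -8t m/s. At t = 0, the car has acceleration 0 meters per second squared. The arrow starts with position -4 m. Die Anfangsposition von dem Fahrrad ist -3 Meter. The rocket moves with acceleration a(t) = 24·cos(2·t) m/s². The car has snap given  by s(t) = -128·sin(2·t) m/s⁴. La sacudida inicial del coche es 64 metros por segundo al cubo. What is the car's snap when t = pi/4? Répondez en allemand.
Mit s(t) = -128·sin(2·t) und Einsetzen von t = pi/4, finden wir s = -128.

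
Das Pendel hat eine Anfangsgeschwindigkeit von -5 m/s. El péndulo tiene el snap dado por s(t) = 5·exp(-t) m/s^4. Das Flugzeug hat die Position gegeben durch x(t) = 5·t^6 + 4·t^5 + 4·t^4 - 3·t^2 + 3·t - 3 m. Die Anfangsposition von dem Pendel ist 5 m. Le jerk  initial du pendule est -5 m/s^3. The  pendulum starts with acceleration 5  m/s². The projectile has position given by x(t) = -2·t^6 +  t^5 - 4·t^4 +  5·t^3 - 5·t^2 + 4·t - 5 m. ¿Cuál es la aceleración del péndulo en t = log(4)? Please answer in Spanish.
Para resolver esto, necesitamos tomar 2 integrales de nuestra ecuación del snap s(t) = 5·exp(-t). La integral del snap, con j(0) = -5, da la sacudida: j(t) = -5·exp(-t). La integral de la sacudida, con a(0) = 5, da la aceleración: a(t) = 5·exp(-t). De la ecuación de la aceleración a(t) = 5·exp(-t), sustituimos t = log(4) para obtener a = 5/4.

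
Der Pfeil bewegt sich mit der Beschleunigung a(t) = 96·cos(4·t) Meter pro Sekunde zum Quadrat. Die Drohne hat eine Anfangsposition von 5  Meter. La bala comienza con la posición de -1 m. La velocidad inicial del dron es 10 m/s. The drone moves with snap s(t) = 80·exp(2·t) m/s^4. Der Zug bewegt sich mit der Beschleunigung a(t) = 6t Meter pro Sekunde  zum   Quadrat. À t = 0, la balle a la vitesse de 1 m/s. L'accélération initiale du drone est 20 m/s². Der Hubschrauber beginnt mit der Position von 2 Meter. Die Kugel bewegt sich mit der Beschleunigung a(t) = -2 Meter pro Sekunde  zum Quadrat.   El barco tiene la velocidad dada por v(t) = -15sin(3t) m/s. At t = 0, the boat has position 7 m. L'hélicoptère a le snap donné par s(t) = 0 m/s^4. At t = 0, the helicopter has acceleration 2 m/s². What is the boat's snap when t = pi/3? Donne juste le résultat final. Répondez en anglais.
The snap at t = pi/3 is s = -405.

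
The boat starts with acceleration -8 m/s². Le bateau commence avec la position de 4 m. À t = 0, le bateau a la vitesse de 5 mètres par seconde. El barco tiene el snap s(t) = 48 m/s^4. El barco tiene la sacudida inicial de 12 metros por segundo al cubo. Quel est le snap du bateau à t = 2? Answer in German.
Mit s(t) = 48 und Einsetzen von t = 2, finden wir s = 48.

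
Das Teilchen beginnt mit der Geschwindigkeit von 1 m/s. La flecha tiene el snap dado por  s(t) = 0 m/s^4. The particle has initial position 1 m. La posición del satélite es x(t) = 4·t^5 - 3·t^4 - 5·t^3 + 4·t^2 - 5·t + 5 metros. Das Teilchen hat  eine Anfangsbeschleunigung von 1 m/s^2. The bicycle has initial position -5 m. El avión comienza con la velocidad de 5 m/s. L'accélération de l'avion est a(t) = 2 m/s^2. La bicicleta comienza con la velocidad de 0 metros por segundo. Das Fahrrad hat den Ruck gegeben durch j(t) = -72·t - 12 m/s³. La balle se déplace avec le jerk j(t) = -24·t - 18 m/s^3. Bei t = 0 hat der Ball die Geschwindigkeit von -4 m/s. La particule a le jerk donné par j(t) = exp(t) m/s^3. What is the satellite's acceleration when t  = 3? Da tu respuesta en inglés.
We must differentiate our position equation x(t) = 4·t^5 - 3·t^4 - 5·t^3 + 4·t^2 - 5·t + 5 2 times. The derivative of position gives velocity: v(t) = 20·t^4 - 12·t^3 - 15·t^2 + 8·t - 5. Differentiating velocity, we get acceleration: a(t) = 80·t^3 - 36·t^2 - 30·t + 8. Using a(t) = 80·t^3 - 36·t^2 - 30·t + 8 and substituting t = 3, we find a = 1754.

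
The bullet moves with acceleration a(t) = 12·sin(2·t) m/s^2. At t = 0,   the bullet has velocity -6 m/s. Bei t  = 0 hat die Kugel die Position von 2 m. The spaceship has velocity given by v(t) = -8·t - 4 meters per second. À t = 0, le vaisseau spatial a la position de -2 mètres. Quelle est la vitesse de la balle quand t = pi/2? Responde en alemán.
Wir müssen die Stammfunktion unserer Gleichung für die Beschleunigung a(t) = 12·sin(2·t) 1-mal finden. Mit ∫a(t)dt und Anwendung von v(0) = -6, finden wir v(t) = -6·cos(2·t). Mit v(t) = -6·cos(2·t) und Einsetzen von t = pi/2, finden wir v = 6.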